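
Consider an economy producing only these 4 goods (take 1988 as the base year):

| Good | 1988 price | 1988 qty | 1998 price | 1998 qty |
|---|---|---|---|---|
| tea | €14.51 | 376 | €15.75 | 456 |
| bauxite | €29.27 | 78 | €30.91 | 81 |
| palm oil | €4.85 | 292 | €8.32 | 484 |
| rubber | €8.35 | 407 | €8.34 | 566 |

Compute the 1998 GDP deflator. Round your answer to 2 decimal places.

114.77

Nominal GDP 1998 = 15.75·456 + 30.91·81 + 8.32·484 + 8.34·566 = 18433.03.
Real GDP 1998 (at 1988 prices) = 14.51·456 + 29.27·81 + 4.85·484 + 8.35·566 = 16060.93.
Deflator = Nominal/Real × 100 = 18433.03/16060.93 × 100 = 114.769.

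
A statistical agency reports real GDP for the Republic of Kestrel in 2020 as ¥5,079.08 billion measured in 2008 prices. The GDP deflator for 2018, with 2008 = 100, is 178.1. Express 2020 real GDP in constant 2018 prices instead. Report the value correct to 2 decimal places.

¥9,045.84 billion

Real GDP in 2018 prices = Real GDP in 2008 prices × (P_2018/P_2008) = 5079.08 × 1.781 = 9045.84.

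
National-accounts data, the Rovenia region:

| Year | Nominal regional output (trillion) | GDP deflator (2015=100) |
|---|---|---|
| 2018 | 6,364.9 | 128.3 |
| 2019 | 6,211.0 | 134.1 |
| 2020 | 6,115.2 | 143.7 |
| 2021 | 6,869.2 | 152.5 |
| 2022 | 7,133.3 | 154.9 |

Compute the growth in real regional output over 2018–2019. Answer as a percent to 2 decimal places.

-6.64%

Real regional output 2018 = 6364.9/1.283 = 4960.95.
Real regional output 2019 = 6211.0/1.341 = 4631.62.
Change = 4631.62/4960.95 − 1 = -0.0664.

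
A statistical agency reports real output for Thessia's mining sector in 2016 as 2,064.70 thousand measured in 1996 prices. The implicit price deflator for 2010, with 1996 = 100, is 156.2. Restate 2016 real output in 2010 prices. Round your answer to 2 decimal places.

Real output in 2010 prices = Real output in 1996 prices × (P_2010/P_1996) = 2064.70 × 1.562 = 3225.06.

3,225.06 thousand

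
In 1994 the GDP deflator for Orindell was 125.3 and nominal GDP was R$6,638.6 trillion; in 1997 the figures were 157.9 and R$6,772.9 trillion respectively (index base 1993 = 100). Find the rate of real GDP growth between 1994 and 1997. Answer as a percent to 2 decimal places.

Deflate each year: 1994 → 6638.6/1.253 = 5298.16; 1997 → 6772.9/1.579 = 4289.36.
So real GDP changed by 4289.36/5298.16 − 1 = -0.1904, i.e. -19.04%.

-19.04%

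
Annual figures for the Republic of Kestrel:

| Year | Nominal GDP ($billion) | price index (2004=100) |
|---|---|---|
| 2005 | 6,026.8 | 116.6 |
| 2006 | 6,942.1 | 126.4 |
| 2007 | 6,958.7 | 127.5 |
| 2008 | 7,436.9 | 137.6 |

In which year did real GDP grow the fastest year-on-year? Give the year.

2006: real = 6942.1/1.264 = 5492.17; growth vs 2005 (5168.78) = 6.26%.
2007: real = 6958.7/1.275 = 5457.80; growth vs 2006 (5492.17) = -0.63%.
2008: real = 7436.9/1.376 = 5404.72; growth vs 2007 (5457.80) = -0.97%.

2006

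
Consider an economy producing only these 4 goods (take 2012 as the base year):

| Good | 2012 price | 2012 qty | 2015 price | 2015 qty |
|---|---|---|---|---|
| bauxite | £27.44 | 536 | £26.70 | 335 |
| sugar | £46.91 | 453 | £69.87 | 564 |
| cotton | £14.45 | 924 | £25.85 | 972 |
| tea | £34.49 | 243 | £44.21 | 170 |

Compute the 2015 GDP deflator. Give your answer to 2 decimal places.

145.78

Nominal GDP 2015 = 26.70·335 + 69.87·564 + 25.85·972 + 44.21·170 = 80993.08.
Real GDP 2015 (at 2012 prices) = 27.44·335 + 46.91·564 + 14.45·972 + 34.49·170 = 55558.34.
Deflator = Nominal/Real × 100 = 80993.08/55558.34 × 100 = 145.780.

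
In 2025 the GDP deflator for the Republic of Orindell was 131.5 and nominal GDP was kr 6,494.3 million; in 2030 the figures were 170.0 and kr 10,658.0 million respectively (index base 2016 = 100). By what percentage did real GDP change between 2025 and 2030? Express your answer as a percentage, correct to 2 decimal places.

Real GDP 2025 = 6494.3 / 1.315 = 4938.63.
Real GDP 2030 = 10658.0 / 1.700 = 6269.41.
Real growth = 6269.41 / 4938.63 − 1 = 0.2695.

26.95%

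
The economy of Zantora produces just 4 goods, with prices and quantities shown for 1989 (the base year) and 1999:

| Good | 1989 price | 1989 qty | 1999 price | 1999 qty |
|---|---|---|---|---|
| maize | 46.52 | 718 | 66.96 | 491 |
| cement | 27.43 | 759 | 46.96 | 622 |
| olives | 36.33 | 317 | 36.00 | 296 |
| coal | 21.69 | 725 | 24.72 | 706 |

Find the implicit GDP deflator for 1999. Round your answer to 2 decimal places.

136.72

Nominal GDP 1999 = 66.96·491 + 46.96·622 + 36.00·296 + 24.72·706 = 90194.80.
Real GDP 1999 (at 1989 prices) = 46.52·491 + 27.43·622 + 36.33·296 + 21.69·706 = 65969.60.
Deflator = Nominal/Real × 100 = 90194.80/65969.60 × 100 = 136.722.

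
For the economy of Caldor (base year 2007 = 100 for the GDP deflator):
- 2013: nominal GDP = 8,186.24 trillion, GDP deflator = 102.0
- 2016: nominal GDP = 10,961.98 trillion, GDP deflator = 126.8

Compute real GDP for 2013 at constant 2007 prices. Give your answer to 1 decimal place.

Real GDP = Nominal / (GDP deflator/100) = 8186.24 / 1.020 = 8025.73.

8,025.7 trillion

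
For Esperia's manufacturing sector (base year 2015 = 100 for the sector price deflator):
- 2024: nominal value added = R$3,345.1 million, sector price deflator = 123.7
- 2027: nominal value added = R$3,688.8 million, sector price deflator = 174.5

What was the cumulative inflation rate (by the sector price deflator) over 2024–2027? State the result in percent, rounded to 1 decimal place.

Price-level change = 174.5 / 123.7 − 1 = 0.4107.

41.1%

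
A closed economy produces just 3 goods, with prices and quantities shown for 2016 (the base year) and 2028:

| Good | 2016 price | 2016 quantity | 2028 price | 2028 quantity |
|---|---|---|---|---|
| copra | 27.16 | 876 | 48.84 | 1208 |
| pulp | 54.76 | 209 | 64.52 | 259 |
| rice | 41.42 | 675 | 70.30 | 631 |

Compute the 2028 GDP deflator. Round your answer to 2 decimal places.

164.19

Nominal GDP 2028 = 48.84·1208 + 64.52·259 + 70.30·631 = 120068.70.
Real GDP 2028 (at 2016 prices) = 27.16·1208 + 54.76·259 + 41.42·631 = 73128.14.
Deflator = Nominal/Real × 100 = 120068.70/73128.14 × 100 = 164.189.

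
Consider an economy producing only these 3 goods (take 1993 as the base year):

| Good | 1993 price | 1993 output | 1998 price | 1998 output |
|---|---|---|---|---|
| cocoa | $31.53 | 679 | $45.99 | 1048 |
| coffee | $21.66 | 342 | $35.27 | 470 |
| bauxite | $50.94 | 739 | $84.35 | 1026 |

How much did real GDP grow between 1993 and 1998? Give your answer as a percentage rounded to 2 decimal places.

Real GDP 1993 = Nominal GDP 1993 = 31.53·679 + 21.66·342 + 50.94·739 = 66461.25.
Real GDP 1998 (at 1993 prices) = 31.53·1048 + 21.66·470 + 50.94·1026 = 95488.08.
Real growth = 95488.08/66461.25 − 1 = 0.4367.

43.67%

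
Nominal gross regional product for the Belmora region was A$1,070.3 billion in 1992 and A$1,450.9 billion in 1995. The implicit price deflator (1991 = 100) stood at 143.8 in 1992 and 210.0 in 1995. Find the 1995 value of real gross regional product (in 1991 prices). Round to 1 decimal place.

Real gross regional product = Nominal / (implicit price deflator/100) = 1450.9 / 2.100 = 690.90.

A$690.9 billion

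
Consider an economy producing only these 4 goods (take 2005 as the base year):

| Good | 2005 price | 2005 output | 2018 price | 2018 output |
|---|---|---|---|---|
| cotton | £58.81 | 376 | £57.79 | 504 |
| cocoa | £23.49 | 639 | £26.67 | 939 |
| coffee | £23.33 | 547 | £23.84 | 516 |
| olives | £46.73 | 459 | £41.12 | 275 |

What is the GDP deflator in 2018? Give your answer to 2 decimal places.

101.56

Nominal GDP 2018 = 57.79·504 + 26.67·939 + 23.84·516 + 41.12·275 = 77778.73.
Real GDP 2018 (at 2005 prices) = 58.81·504 + 23.49·939 + 23.33·516 + 46.73·275 = 76586.38.
Deflator = Nominal/Real × 100 = 77778.73/76586.38 × 100 = 101.557.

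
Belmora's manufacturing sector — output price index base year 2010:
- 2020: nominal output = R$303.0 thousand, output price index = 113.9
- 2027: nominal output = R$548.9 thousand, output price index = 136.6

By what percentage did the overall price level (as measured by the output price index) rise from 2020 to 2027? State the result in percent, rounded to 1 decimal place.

19.9%

Price-level change = 136.6 / 113.9 − 1 = 0.1993.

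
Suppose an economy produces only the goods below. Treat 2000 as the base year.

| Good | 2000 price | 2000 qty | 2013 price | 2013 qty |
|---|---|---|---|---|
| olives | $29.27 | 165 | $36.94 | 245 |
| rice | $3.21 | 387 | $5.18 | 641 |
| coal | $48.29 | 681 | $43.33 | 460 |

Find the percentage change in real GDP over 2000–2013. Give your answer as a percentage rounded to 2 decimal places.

Real GDP 2000 = Nominal GDP 2000 = 29.27·165 + 3.21·387 + 48.29·681 = 38957.31.
Real GDP 2013 (at 2000 prices) = 29.27·245 + 3.21·641 + 48.29·460 = 31442.16.
Real growth = 31442.16/38957.31 − 1 = -0.1929.

-19.29%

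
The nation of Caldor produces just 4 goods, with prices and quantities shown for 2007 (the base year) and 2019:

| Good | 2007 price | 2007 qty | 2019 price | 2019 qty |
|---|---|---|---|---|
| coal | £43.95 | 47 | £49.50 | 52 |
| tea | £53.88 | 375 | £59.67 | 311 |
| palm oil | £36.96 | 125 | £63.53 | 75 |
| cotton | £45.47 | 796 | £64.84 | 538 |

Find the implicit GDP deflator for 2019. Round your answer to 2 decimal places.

Nominal GDP 2019 = 49.50·52 + 59.67·311 + 63.53·75 + 64.84·538 = 60780.04.
Real GDP 2019 (at 2007 prices) = 43.95·52 + 53.88·311 + 36.96·75 + 45.47·538 = 46276.94.
Deflator = Nominal/Real × 100 = 60780.04/46276.94 × 100 = 131.340.

131.34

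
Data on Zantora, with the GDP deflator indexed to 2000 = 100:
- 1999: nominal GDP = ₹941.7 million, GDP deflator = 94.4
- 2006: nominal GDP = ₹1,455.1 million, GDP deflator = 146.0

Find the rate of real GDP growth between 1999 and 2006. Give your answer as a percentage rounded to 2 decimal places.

Deflate each year: 1999 → 941.7/0.944 = 997.56; 2006 → 1455.1/1.460 = 996.64.
So real GDP changed by 996.64/997.56 − 1 = -0.0009, i.e. -0.09%.

-0.09%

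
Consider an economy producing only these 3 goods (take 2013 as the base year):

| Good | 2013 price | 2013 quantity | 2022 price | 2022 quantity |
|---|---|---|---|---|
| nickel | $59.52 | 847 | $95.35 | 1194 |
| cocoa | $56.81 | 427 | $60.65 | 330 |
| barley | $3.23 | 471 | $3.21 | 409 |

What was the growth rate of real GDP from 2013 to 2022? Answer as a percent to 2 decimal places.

19.61%

Real GDP 2013 = Nominal GDP 2013 = 59.52·847 + 56.81·427 + 3.23·471 = 76192.64.
Real GDP 2022 (at 2013 prices) = 59.52·1194 + 56.81·330 + 3.23·409 = 91135.25.
Real growth = 91135.25/76192.64 − 1 = 0.1961.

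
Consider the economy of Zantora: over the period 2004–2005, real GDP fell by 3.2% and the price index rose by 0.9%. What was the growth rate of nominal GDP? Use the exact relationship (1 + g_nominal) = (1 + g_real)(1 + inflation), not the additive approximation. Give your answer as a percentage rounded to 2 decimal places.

(1 + g_nom) = (1 + g_real)(1 + π) = 0.9680 × 1.0090 = 0.97671.

-2.33%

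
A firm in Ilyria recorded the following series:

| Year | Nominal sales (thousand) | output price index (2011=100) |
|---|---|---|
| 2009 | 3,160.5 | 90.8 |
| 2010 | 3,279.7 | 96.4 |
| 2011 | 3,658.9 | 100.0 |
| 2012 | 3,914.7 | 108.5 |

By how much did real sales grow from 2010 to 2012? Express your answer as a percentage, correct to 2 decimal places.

Real sales 2010 = 3279.7/0.964 = 3402.18.
Real sales 2012 = 3914.7/1.085 = 3608.02.
Change = 3608.02/3402.18 − 1 = 0.0605.

6.05%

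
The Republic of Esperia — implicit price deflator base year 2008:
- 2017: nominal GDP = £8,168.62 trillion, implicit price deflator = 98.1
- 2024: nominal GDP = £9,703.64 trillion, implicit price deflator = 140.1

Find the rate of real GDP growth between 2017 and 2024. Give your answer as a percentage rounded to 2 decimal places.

Deflate each year: 2017 → 8168.62/0.981 = 8326.83; 2024 → 9703.64/1.401 = 6926.22.
So real GDP changed by 6926.22/8326.83 − 1 = -0.1682, i.e. -16.82%.

-16.82%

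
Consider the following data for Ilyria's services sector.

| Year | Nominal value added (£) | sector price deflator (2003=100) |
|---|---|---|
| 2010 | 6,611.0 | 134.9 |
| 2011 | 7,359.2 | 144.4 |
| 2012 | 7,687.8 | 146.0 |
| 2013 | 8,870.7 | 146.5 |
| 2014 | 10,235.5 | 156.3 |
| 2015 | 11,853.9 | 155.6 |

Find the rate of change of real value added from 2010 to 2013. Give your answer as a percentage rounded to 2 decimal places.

23.56%

Real value added 2010 = 6611.0/1.349 = 4900.67.
Real value added 2013 = 8870.7/1.465 = 6055.09.
Change = 6055.09/4900.67 − 1 = 0.2356.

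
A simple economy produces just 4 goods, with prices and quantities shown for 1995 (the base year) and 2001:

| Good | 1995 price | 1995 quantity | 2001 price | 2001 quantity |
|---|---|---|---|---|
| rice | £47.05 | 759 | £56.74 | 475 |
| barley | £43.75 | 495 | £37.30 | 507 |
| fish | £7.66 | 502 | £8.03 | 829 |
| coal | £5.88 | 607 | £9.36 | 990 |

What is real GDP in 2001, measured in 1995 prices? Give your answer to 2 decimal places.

Real GDP 2001 = Σ (p_1995 × q_2001) = 47.05·475 + 43.75·507 + 7.66·829 + 5.88·990 = 56701.34.

£56701.34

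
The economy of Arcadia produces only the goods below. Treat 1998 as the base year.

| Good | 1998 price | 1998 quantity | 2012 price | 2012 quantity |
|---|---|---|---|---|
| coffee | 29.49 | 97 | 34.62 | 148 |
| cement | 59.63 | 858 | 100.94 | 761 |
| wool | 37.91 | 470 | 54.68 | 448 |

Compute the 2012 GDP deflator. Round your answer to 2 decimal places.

Nominal GDP 2012 = 34.62·148 + 100.94·761 + 54.68·448 = 106435.74.
Real GDP 2012 (at 1998 prices) = 29.49·148 + 59.63·761 + 37.91·448 = 66726.63.
Deflator = Nominal/Real × 100 = 106435.74/66726.63 × 100 = 159.510.

159.51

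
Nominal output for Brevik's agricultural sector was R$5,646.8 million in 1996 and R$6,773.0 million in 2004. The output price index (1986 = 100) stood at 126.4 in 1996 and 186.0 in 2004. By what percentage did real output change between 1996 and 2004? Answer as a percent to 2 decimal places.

-18.49%

Real output 1996 = 5646.8 / 1.264 = 4467.41.
Real output 2004 = 6773.0 / 1.860 = 3641.40.
Real growth = 3641.40 / 4467.41 − 1 = -0.1849.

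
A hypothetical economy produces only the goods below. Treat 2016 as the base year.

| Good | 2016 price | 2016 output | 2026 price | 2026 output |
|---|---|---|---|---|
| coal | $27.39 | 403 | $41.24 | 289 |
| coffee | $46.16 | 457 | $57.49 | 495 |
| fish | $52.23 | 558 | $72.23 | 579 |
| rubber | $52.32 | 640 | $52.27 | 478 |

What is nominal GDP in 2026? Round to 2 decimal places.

Nominal GDP 2026 = Σ (p_2026 × q_2026) = 41.24·289 + 57.49·495 + 72.23·579 + 52.27·478 = 107182.14.

$107182.14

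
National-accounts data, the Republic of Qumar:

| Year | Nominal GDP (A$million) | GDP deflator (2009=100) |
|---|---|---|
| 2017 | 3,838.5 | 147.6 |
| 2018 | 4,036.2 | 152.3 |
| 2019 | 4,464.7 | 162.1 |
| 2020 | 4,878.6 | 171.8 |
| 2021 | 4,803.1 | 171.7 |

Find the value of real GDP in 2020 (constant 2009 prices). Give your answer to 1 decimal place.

A$2,839.7 million

Real GDP 2020 = 4878.6 / 1.718 = 2839.70.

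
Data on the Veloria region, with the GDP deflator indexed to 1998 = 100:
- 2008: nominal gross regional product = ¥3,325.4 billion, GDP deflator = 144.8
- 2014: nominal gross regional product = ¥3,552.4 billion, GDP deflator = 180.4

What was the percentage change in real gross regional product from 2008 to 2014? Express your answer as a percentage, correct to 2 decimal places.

Real gross regional product 2008 = 3325.4 / 1.448 = 2296.55.
Real gross regional product 2014 = 3552.4 / 1.804 = 1969.18.
Real growth = 1969.18 / 2296.55 − 1 = -0.1425.

-14.25%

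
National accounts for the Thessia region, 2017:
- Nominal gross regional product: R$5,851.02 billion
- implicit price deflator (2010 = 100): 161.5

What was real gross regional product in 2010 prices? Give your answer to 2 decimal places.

R$3,622.92 billion

Real gross regional product = Nominal / (implicit price deflator/100) = 5851.02 / 1.615 = 3622.92.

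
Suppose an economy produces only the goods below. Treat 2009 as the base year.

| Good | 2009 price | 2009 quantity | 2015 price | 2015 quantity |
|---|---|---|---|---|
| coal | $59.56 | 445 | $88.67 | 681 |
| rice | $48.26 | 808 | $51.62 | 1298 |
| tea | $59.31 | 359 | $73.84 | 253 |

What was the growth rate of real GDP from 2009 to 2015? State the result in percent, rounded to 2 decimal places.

Real GDP 2009 = Nominal GDP 2009 = 59.56·445 + 48.26·808 + 59.31·359 = 86790.57.
Real GDP 2015 (at 2009 prices) = 59.56·681 + 48.26·1298 + 59.31·253 = 118207.27.
Real growth = 118207.27/86790.57 − 1 = 0.3620.

36.20%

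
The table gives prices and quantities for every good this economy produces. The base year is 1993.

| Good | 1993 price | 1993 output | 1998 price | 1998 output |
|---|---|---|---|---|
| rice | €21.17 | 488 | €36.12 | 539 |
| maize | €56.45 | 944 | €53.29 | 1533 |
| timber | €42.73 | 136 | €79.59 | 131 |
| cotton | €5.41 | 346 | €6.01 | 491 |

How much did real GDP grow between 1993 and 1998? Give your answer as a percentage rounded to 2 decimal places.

48.95%

Real GDP 1993 = Nominal GDP 1993 = 21.17·488 + 56.45·944 + 42.73·136 + 5.41·346 = 71302.90.
Real GDP 1998 (at 1993 prices) = 21.17·539 + 56.45·1533 + 42.73·131 + 5.41·491 = 106202.42.
Real growth = 106202.42/71302.90 − 1 = 0.4895.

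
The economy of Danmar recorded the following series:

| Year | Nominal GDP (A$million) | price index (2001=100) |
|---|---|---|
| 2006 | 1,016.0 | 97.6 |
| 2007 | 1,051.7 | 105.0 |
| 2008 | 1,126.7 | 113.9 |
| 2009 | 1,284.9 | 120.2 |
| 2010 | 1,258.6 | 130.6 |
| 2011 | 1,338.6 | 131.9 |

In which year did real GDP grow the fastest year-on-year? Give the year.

2007: real = 1051.7/1.050 = 1001.62; growth vs 2006 (1040.98) = -3.78%.
2008: real = 1126.7/1.139 = 989.20; growth vs 2007 (1001.62) = -1.24%.
2009: real = 1284.9/1.202 = 1068.97; growth vs 2008 (989.20) = 8.06%.
2010: real = 1258.6/1.306 = 963.71; growth vs 2009 (1068.97) = -9.85%.
2011: real = 1338.6/1.319 = 1014.86; growth vs 2010 (963.71) = 5.31%.

2009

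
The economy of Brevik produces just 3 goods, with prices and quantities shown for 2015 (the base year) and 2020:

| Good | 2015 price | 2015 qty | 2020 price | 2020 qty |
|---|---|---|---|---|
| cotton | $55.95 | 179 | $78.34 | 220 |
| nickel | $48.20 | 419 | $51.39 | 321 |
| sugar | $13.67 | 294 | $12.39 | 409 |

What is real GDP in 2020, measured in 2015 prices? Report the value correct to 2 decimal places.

Real GDP 2020 = Σ (p_2015 × q_2020) = 55.95·220 + 48.20·321 + 13.67·409 = 33372.23.

$33372.23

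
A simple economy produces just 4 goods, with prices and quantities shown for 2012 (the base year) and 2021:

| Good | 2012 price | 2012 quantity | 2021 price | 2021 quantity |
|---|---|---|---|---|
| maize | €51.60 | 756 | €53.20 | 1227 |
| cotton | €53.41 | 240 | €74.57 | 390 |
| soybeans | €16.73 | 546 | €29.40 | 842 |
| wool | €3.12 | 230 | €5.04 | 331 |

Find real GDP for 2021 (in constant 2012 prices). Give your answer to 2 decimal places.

€99262.48

Real GDP 2021 = Σ (p_2012 × q_2021) = 51.60·1227 + 53.41·390 + 16.73·842 + 3.12·331 = 99262.48.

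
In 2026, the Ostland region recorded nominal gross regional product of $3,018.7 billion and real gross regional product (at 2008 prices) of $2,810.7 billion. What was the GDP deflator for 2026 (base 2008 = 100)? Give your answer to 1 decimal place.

GDP deflator = (Nominal / Real) × 100 = 3018.7 / 2810.7 × 100 = 107.40.

107.4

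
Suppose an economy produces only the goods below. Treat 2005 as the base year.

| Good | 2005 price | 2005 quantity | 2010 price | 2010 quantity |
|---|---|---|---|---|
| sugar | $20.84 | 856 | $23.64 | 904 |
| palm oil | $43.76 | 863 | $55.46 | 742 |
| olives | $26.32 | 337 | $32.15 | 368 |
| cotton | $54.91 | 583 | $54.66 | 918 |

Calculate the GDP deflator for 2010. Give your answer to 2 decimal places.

Nominal GDP 2010 = 23.64·904 + 55.46·742 + 32.15·368 + 54.66·918 = 124530.96.
Real GDP 2010 (at 2005 prices) = 20.84·904 + 43.76·742 + 26.32·368 + 54.91·918 = 111402.42.
Deflator = Nominal/Real × 100 = 124530.96/111402.42 × 100 = 111.785.

111.78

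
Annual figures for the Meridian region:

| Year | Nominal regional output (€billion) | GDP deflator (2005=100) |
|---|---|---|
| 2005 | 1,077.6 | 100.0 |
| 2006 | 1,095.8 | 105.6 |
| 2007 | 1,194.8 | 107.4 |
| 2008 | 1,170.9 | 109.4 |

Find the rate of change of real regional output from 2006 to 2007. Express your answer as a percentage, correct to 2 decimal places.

7.21%

Real regional output 2006 = 1095.8/1.056 = 1037.69.
Real regional output 2007 = 1194.8/1.074 = 1112.48.
Change = 1112.48/1037.69 − 1 = 0.0721.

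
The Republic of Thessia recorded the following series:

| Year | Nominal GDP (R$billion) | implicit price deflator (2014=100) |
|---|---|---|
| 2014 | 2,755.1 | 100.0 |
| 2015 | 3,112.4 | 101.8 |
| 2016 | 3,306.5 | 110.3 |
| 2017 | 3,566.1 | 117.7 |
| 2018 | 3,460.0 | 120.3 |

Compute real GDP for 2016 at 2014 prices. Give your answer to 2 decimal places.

Real GDP 2016 = 3306.5 / 1.103 = 2997.73.

R$2,997.73 billion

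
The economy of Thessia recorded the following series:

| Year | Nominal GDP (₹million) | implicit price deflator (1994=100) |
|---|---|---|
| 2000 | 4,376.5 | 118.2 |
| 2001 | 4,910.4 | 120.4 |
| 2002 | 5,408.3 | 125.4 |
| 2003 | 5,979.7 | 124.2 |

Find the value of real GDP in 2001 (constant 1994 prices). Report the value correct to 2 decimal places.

Real GDP 2001 = 4910.4 / 1.204 = 4078.41.

₹4,078.41 million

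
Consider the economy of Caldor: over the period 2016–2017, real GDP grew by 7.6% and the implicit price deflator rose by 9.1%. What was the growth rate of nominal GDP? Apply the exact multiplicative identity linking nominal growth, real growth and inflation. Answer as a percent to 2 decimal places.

17.39%

(1 + g_nom) = (1 + g_real)(1 + π) = 1.0760 × 1.0910 = 1.17392.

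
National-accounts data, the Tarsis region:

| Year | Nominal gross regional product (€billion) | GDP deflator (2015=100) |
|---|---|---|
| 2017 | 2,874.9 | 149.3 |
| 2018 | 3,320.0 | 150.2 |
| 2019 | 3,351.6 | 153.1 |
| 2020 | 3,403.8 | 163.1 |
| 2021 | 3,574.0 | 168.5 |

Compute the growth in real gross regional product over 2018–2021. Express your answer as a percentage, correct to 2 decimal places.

Real gross regional product 2018 = 3320.0/1.502 = 2210.39.
Real gross regional product 2021 = 3574.0/1.685 = 2121.07.
Change = 2121.07/2210.39 − 1 = -0.0404.

-4.04%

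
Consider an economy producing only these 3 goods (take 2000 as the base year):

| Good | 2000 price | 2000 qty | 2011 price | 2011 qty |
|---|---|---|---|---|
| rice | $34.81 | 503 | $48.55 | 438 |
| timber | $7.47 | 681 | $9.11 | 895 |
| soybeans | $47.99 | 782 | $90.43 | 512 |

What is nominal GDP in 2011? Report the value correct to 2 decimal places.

$75718.51

Nominal GDP 2011 = Σ (p_2011 × q_2011) = 48.55·438 + 9.11·895 + 90.43·512 = 75718.51.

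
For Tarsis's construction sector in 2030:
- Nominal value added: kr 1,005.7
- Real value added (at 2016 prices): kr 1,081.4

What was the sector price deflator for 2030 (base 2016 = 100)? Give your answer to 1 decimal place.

sector price deflator = (Nominal / Real) × 100 = 1005.7 / 1081.4 × 100 = 93.00.

93.0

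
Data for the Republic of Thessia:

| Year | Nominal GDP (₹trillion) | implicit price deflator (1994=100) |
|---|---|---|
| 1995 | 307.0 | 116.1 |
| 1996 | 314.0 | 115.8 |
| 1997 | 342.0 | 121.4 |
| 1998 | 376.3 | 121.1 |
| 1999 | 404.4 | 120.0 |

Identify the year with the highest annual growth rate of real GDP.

1996: real = 314.0/1.158 = 271.16; growth vs 1995 (264.43) = 2.55%.
1997: real = 342.0/1.214 = 281.71; growth vs 1996 (271.16) = 3.89%.
1998: real = 376.3/1.211 = 310.73; growth vs 1997 (281.71) = 10.30%.
1999: real = 404.4/1.200 = 337.00; growth vs 1998 (310.73) = 8.45%.

1998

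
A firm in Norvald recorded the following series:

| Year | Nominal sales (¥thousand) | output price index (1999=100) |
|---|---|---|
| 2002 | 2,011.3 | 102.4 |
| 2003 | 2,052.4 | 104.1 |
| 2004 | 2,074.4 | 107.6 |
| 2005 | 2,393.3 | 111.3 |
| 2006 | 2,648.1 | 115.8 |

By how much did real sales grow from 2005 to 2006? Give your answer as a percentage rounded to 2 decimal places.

6.35%

Real sales 2005 = 2393.3/1.113 = 2150.31.
Real sales 2006 = 2648.1/1.158 = 2286.79.
Change = 2286.79/2150.31 − 1 = 0.0635.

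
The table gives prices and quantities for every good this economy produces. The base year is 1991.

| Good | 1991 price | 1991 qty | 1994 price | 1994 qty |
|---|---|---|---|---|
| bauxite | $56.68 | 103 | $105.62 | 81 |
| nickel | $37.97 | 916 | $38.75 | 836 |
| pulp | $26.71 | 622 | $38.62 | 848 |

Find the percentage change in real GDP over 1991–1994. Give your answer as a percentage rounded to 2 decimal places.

Real GDP 1991 = Nominal GDP 1991 = 56.68·103 + 37.97·916 + 26.71·622 = 57232.18.
Real GDP 1994 (at 1991 prices) = 56.68·81 + 37.97·836 + 26.71·848 = 58984.08.
Real growth = 58984.08/57232.18 − 1 = 0.0306.

3.06%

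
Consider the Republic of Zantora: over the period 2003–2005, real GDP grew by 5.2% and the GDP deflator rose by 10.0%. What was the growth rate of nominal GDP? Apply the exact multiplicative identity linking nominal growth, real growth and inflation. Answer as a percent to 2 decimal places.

15.72%

(1 + g_nom) = (1 + g_real)(1 + π) = 1.0520 × 1.1000 = 1.15720.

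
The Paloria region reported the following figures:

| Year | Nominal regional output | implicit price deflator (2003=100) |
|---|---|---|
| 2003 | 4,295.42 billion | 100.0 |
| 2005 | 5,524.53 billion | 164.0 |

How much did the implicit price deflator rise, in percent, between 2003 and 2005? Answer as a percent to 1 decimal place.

Price-level change = 164.0 / 100.0 − 1 = 0.6400.

64.0%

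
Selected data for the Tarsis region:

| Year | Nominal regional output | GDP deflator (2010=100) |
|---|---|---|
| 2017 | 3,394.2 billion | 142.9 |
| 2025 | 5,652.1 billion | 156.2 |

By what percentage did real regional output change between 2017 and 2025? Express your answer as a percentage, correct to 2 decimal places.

Deflate each year: 2017 → 3394.2/1.429 = 2375.23; 2025 → 5652.1/1.562 = 3618.50.
So real regional output changed by 3618.50/2375.23 − 1 = 0.5234, i.e. 52.34%.

52.34%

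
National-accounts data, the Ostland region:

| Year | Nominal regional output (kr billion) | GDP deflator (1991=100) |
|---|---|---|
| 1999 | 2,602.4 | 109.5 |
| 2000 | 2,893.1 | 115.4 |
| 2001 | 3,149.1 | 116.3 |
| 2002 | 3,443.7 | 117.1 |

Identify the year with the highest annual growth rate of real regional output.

2002

2000: real = 2893.1/1.154 = 2507.02; growth vs 1999 (2376.62) = 5.49%.
2001: real = 3149.1/1.163 = 2707.74; growth vs 2000 (2507.02) = 8.01%.
2002: real = 3443.7/1.171 = 2940.82; growth vs 2001 (2707.74) = 8.61%.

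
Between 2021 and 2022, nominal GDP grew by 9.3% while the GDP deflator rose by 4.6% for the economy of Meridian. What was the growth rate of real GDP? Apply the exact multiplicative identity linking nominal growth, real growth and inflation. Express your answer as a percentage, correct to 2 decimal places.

4.49%

(1 + g_nom) = (1 + g_real)(1 + π), so g_real = 1.0930 / 1.0460 − 1 = 0.04493.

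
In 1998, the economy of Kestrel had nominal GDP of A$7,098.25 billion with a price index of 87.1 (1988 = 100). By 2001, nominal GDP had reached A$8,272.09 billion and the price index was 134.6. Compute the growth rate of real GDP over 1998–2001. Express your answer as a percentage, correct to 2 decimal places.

Deflate each year: 1998 → 7098.25/0.871 = 8149.54; 2001 → 8272.09/1.346 = 6145.68.
So real GDP changed by 6145.68/8149.54 − 1 = -0.2459, i.e. -24.59%.

-24.59%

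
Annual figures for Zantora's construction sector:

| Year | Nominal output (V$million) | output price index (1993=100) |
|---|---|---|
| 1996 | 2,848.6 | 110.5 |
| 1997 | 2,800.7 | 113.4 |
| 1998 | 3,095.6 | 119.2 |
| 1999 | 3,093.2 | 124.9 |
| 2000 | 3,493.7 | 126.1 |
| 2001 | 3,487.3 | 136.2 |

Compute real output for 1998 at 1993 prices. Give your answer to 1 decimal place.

Real output 1998 = 3095.6 / 1.192 = 2596.98.

V$2,597.0 million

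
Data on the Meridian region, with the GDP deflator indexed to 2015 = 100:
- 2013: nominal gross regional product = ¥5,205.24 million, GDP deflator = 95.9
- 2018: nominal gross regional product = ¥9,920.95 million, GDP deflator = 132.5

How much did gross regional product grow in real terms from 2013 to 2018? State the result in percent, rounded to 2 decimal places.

37.95%

Real gross regional product 2013 = 5205.24 / 0.959 = 5427.78.
Real gross regional product 2018 = 9920.95 / 1.325 = 7487.51.
Real growth = 7487.51 / 5427.78 − 1 = 0.3795.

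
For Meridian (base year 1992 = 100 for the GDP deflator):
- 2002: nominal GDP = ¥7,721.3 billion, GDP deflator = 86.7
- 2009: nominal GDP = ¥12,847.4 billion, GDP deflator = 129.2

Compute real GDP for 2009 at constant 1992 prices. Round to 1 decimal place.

Real GDP = Nominal / (GDP deflator/100) = 12847.4 / 1.292 = 9943.81.

¥9,943.8 billion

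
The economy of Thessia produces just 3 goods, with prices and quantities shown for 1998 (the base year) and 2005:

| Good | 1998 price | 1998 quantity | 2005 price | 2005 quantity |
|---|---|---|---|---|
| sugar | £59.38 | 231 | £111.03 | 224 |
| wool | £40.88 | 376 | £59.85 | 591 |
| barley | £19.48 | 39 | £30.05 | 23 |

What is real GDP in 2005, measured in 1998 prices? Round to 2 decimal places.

£37909.24

Real GDP 2005 = Σ (p_1998 × q_2005) = 59.38·224 + 40.88·591 + 19.48·23 = 37909.24.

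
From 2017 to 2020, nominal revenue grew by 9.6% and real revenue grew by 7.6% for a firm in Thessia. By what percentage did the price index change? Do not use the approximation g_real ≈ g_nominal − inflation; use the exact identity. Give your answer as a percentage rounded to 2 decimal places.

(1 + g_nom) = (1 + g_real)(1 + π), so π = 1.0960 / 1.0760 − 1 = 0.01859.

1.86%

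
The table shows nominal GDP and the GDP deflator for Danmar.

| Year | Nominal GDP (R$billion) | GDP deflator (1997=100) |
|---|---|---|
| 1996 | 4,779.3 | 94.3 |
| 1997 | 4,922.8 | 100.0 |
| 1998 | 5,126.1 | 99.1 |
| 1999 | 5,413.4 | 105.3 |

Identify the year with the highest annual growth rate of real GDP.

1997: real = 4922.8/1.000 = 4922.80; growth vs 1996 (5068.19) = -2.87%.
1998: real = 5126.1/0.991 = 5172.65; growth vs 1997 (4922.80) = 5.08%.
1999: real = 5413.4/1.053 = 5140.93; growth vs 1998 (5172.65) = -0.61%.

1998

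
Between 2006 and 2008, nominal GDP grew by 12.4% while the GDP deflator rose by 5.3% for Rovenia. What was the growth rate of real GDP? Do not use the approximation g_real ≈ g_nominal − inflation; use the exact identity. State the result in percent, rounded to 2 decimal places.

6.74%

(1 + g_nom) = (1 + g_real)(1 + π), so g_real = 1.1240 / 1.0530 − 1 = 0.06743.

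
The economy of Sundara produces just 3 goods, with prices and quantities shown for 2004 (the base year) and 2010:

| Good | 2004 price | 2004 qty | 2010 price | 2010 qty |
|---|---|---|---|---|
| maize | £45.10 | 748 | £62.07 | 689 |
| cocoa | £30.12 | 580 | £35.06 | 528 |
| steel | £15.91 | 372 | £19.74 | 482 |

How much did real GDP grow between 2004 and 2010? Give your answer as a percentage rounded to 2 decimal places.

-4.34%

Real GDP 2004 = Nominal GDP 2004 = 45.10·748 + 30.12·580 + 15.91·372 = 57122.92.
Real GDP 2010 (at 2004 prices) = 45.10·689 + 30.12·528 + 15.91·482 = 54645.88.
Real growth = 54645.88/57122.92 − 1 = -0.0434.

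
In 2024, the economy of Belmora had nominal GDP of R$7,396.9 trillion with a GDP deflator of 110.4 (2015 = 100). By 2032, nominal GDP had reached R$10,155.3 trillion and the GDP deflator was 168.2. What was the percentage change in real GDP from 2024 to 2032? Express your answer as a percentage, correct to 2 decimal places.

Deflate each year: 2024 → 7396.9/1.104 = 6700.09; 2032 → 10155.3/1.682 = 6037.63.
So real GDP changed by 6037.63/6700.09 − 1 = -0.0989, i.e. -9.89%.

-9.89%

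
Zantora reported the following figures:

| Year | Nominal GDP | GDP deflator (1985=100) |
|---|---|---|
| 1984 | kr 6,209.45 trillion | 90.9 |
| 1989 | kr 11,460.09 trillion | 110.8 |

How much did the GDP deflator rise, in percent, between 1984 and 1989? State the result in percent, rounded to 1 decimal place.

21.9%

Price-level change = 110.8 / 90.9 − 1 = 0.2189.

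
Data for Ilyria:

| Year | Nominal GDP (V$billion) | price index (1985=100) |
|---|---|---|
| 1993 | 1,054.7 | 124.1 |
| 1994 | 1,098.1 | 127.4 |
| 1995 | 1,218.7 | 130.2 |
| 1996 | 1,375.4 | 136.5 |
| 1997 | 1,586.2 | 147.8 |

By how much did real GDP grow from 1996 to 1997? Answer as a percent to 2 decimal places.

6.51%

Real GDP 1996 = 1375.4/1.365 = 1007.62.
Real GDP 1997 = 1586.2/1.478 = 1073.21.
Change = 1073.21/1007.62 − 1 = 0.0651.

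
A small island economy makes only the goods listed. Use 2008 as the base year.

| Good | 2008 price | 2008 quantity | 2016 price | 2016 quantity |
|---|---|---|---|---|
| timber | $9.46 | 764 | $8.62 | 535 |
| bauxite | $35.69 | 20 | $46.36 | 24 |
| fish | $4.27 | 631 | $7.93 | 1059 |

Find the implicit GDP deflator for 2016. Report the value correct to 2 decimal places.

Nominal GDP 2016 = 8.62·535 + 46.36·24 + 7.93·1059 = 14122.21.
Real GDP 2016 (at 2008 prices) = 9.46·535 + 35.69·24 + 4.27·1059 = 10439.59.
Deflator = Nominal/Real × 100 = 14122.21/10439.59 × 100 = 135.276.

135.28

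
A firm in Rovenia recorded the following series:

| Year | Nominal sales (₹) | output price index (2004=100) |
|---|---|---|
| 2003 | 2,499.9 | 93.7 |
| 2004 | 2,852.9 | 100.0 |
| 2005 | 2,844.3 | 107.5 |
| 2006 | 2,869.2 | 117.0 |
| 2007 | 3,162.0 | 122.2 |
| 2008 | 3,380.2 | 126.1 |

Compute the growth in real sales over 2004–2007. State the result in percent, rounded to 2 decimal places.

Real sales 2004 = 2852.9/1.000 = 2852.90.
Real sales 2007 = 3162.0/1.222 = 2587.56.
Change = 2587.56/2852.90 − 1 = -0.0930.

-9.30%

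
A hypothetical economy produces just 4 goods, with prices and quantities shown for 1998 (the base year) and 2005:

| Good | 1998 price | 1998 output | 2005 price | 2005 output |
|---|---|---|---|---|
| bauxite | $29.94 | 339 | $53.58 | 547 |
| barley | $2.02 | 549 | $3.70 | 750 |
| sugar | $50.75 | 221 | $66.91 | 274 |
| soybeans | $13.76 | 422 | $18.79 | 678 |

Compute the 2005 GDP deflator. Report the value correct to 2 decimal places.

153.56

Nominal GDP 2005 = 53.58·547 + 3.70·750 + 66.91·274 + 18.79·678 = 63156.22.
Real GDP 2005 (at 1998 prices) = 29.94·547 + 2.02·750 + 50.75·274 + 13.76·678 = 41126.96.
Deflator = Nominal/Real × 100 = 63156.22/41126.96 × 100 = 153.564.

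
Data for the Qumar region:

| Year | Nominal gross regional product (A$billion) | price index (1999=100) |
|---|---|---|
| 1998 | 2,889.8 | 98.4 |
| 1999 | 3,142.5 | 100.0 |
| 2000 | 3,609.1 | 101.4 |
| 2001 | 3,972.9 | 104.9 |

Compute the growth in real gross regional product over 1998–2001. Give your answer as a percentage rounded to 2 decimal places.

28.96%

Real gross regional product 1998 = 2889.8/0.984 = 2936.79.
Real gross regional product 2001 = 3972.9/1.049 = 3787.32.
Change = 3787.32/2936.79 − 1 = 0.2896.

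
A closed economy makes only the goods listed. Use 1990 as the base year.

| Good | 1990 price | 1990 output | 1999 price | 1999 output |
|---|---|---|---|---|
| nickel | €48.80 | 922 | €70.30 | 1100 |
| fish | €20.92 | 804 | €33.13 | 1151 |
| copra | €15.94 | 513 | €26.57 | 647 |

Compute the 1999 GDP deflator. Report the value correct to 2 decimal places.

150.62

Nominal GDP 1999 = 70.30·1100 + 33.13·1151 + 26.57·647 = 132653.42.
Real GDP 1999 (at 1990 prices) = 48.80·1100 + 20.92·1151 + 15.94·647 = 88072.10.
Deflator = Nominal/Real × 100 = 132653.42/88072.10 × 100 = 150.619.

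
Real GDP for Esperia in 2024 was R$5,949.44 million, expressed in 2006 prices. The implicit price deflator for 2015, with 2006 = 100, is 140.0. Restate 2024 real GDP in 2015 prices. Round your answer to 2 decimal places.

R$8,329.22 million

Real GDP in 2015 prices = Real GDP in 2006 prices × (P_2015/P_2006) = 5949.44 × 1.400 = 8329.22.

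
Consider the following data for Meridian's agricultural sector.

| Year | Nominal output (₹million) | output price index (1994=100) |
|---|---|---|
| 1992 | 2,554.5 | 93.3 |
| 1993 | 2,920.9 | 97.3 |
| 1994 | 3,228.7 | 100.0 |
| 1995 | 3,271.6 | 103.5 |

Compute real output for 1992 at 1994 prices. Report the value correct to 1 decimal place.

₹2,737.9 million

Real output 1992 = 2554.5 / 0.933 = 2737.94.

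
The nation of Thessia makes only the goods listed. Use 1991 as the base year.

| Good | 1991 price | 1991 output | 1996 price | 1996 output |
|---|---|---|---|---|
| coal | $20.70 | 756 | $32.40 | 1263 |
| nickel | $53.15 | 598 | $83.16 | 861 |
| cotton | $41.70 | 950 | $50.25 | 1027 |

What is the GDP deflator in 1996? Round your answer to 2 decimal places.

Nominal GDP 1996 = 32.40·1263 + 83.16·861 + 50.25·1027 = 164128.71.
Real GDP 1996 (at 1991 prices) = 20.70·1263 + 53.15·861 + 41.70·1027 = 114732.15.
Deflator = Nominal/Real × 100 = 164128.71/114732.15 × 100 = 143.054.

143.05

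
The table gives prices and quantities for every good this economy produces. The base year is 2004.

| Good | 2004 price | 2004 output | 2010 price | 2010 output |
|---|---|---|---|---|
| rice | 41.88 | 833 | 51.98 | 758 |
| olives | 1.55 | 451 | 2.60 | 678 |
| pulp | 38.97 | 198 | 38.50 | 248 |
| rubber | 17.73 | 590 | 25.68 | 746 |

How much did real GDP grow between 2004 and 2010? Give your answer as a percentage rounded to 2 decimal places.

Real GDP 2004 = Nominal GDP 2004 = 41.88·833 + 1.55·451 + 38.97·198 + 17.73·590 = 53761.85.
Real GDP 2010 (at 2004 prices) = 41.88·758 + 1.55·678 + 38.97·248 + 17.73·746 = 55687.08.
Real growth = 55687.08/53761.85 − 1 = 0.0358.

3.58%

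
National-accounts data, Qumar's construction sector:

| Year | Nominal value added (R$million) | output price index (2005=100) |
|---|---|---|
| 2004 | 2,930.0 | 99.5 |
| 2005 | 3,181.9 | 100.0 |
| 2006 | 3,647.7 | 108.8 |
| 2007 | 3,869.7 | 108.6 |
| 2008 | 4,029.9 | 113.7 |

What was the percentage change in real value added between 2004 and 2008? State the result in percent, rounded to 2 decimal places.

20.36%

Real value added 2004 = 2930.0/0.995 = 2944.72.
Real value added 2008 = 4029.9/1.137 = 3544.33.
Change = 3544.33/2944.72 − 1 = 0.2036.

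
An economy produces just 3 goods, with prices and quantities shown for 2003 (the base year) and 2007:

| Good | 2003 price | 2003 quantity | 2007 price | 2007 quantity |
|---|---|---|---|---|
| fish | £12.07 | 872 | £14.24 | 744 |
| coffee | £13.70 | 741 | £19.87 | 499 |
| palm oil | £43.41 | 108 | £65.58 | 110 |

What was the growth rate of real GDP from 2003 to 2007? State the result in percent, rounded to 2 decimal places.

Real GDP 2003 = Nominal GDP 2003 = 12.07·872 + 13.70·741 + 43.41·108 = 25365.02.
Real GDP 2007 (at 2003 prices) = 12.07·744 + 13.70·499 + 43.41·110 = 20591.48.
Real growth = 20591.48/25365.02 − 1 = -0.1882.

-18.82%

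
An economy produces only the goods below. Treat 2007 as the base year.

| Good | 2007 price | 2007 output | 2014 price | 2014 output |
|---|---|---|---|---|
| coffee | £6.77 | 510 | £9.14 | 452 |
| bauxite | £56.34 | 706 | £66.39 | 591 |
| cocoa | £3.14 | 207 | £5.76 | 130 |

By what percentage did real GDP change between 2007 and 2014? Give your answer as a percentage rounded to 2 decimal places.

-16.21%

Real GDP 2007 = Nominal GDP 2007 = 6.77·510 + 56.34·706 + 3.14·207 = 43878.72.
Real GDP 2014 (at 2007 prices) = 6.77·452 + 56.34·591 + 3.14·130 = 36765.18.
Real growth = 36765.18/43878.72 − 1 = -0.1621.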